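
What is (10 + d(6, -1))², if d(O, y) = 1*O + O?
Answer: 484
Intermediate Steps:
d(O, y) = 2*O (d(O, y) = O + O = 2*O)
(10 + d(6, -1))² = (10 + 2*6)² = (10 + 12)² = 22² = 484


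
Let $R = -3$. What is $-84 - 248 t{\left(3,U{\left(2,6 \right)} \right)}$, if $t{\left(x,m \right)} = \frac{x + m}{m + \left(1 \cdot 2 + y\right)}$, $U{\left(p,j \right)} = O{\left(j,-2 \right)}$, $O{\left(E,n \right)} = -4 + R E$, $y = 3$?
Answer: $- \frac{6140}{17} \approx -361.18$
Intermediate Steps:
$O{\left(E,n \right)} = -4 - 3 E$
$U{\left(p,j \right)} = -4 - 3 j$
$t{\left(x,m \right)} = \frac{m + x}{5 + m}$ ($t{\left(x,m \right)} = \frac{x + m}{m + \left(1 \cdot 2 + 3\right)} = \frac{m + x}{m + \left(2 + 3\right)} = \frac{m + x}{m + 5} = \frac{m + x}{5 + m}$)
$-84 - 248 t{\left(3,U{\left(2,6 \right)} \right)} = -84 - 248 \frac{\left(-4 - 18\right) + 3}{5 - 22} = -84 - 248 \frac{-22 + 3}{5 - 22} = -84 - 248 \frac{1}{-17} \left(-19\right) = -84 - 248 \left(\left(- \frac{1}{17}\right) \left(-19\right)\right) = -84 - \frac{4712}{17} = - \frac{6140}{17}$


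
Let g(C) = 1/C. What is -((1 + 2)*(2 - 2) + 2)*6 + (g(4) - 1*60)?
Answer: -287/4 ≈ -71.750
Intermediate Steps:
-((1 + 2)*(2 - 2) + 2)*6 + (g(4) - 1*60) = -((1 + 2)*(2 - 2) + 2)*6 + (1/4 - 1*60) = -(3*0 + 2)*6 + (¼ - 60) = -(0 + 2)*6 - 239/4 = -2*6 - 239/4 = -1*12 - 239/4 = -12 - 239/4 = -287/4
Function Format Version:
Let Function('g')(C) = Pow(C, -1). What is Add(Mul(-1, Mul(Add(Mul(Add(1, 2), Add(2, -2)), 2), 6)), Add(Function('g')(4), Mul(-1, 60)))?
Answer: Rational(-287, 4) ≈ -71.750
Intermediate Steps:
Add(Mul(-1, Mul(Add(Mul(Add(1, 2), Add(2, -2)), 2), 6)), Add(Function('g')(4), Mul(-1, 60))) = Add(Mul(-1, Mul(Add(Mul(Add(1, 2), Add(2, -2)), 2), 6)), Add(Pow(4, -1), Mul(-1, 60))) = Add(Mul(-1, Mul(Add(Mul(3, 0), 2), 6)), Add(Rational(1, 4), -60)) = Add(Mul(-1, Mul(Add(0, 2), 6)), Rational(-239, 4)) = Add(Mul(-1, Mul(2, 6)), Rational(-239, 4)) = Add(Mul(-1, 12), Rational(-239, 4)) = Add(-12, Rational(-239, 4)) = Rational(-287, 4)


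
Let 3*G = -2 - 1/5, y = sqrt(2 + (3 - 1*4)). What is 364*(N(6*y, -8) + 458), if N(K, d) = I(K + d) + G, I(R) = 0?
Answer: 2496676/15 ≈ 1.6645e+5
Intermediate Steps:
y = 1 (y = sqrt(2 + (3 - 4)) = sqrt(2 - 1) = sqrt(1) = 1)
G = -11/15 (G = (-2 - 1/5)/3 = (1/3)*(-11/5) = -11/15 ≈ -0.73333)
N(K, d) = -11/15 (N(K, d) = 0 - 11/15 = -11/15)
364*(N(6*y, -8) + 458) = 364*(-11/15 + 458) = 364*(6859/15) = 2496676/15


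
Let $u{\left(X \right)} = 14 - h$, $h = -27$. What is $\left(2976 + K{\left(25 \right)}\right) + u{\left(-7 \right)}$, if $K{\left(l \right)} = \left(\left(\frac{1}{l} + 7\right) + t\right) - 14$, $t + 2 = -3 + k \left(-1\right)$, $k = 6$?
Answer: $\frac{74976}{25} \approx 2999.0$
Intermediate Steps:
$t = -11$ ($t = -2 + \left(-3 + 6 \left(-1\right)\right) = -2 - 9 = -11$)
$K{\left(l \right)} = -18 + \frac{1}{l}$ ($K{\left(l \right)} = \left(\left(\frac{1}{l} + 7\right) - 11\right) - 14 = \left(\left(7 + \frac{1}{l}\right) - 11\right) - 14 = \left(-4 + \frac{1}{l}\right) - 14 = -18 + \frac{1}{l}$)
$u{\left(X \right)} = 41$ ($u{\left(X \right)} = 14 - -27 = 14 + 27 = 41$)
$\left(2976 + K{\left(25 \right)}\right) + u{\left(-7 \right)} = \left(2976 - \left(18 - \frac{1}{25}\right)\right) + 41 = \left(2976 + \left(-18 + \frac{1}{25}\right)\right) + 41 = \left(2976 - \frac{449}{25}\right) + 41 = \frac{73951}{25} + 41 = \frac{74976}{25}$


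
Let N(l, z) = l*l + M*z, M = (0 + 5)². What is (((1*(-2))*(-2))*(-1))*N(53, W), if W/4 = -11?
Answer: -6836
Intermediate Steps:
W = -44 (W = 4*(-11) = -44)
M = 25 (M = 5² = 25)
N(l, z) = l² + 25*z (N(l, z) = l*l + 25*z = l² + 25*z)
(((1*(-2))*(-2))*(-1))*N(53, W) = (((1*(-2))*(-2))*(-1))*(53² + 25*(-44)) = (-2*(-2)*(-1))*(2809 - 1100) = (4*(-1))*1709 = -4*1709 = -6836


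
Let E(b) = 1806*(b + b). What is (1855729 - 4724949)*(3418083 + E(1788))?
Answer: -28337389385580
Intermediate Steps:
E(b) = 3612*b (E(b) = 1806*(2*b) = 3612*b)
(1855729 - 4724949)*(3418083 + E(1788)) = (1855729 - 4724949)*(3418083 + 3612*1788) = -2869220*(3418083 + 6458256) = -2869220*9876339 = -28337389385580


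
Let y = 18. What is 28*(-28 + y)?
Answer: -280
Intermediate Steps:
28*(-28 + y) = 28*(-28 + 18) = 28*(-10) = -280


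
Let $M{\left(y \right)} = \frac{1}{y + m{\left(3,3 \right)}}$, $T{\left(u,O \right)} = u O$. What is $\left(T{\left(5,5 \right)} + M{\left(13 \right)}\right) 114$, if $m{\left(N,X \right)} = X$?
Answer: $\frac{22857}{8} \approx 2857.1$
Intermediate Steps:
$T{\left(u,O \right)} = O u$
$M{\left(y \right)} = \frac{1}{3 + y}$ ($M{\left(y \right)} = \frac{1}{y + 3} = \frac{1}{3 + y}$)
$\left(T{\left(5,5 \right)} + M{\left(13 \right)}\right) 114 = \left(5 \cdot 5 + \frac{1}{3 + 13}\right) 114 = \left(25 + \frac{1}{16}\right) 114 = \frac{401}{16} \cdot 114 = \frac{22857}{8}$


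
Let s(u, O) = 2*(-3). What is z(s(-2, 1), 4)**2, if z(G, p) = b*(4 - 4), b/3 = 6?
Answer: 0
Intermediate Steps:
b = 18 (b = 3*6 = 18)
s(u, O) = -6
z(G, p) = 0 (z(G, p) = 18*(4 - 4) = 18*0 = 0)
z(s(-2, 1), 4)**2 = 0**2 = 0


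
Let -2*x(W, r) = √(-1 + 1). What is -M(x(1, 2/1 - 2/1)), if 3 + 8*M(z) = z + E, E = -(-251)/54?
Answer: -89/432 ≈ -0.20602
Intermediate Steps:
E = 251/54 (E = -(-251)/54 = -1*(-251/54) = 251/54 ≈ 4.6481)
x(W, r) = 0 (x(W, r) = -√(-1 + 1)/2 = -√0/2 = -½*0 = 0)
M(z) = 89/432 + z/8 (M(z) = -3/8 + (z + 251/54)/8 = -3/8 + (251/54 + z)/8 = -3/8 + (251/432 + z/8) = 89/432 + z/8)
-M(x(1, 2/1 - 2/1)) = -(89/432 + (⅛)*0) = -(89/432 + 0) = -1*89/432 = -89/432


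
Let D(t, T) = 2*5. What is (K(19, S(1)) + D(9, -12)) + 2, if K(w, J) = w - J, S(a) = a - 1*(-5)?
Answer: 25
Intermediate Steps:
S(a) = 5 + a (S(a) = a + 5 = 5 + a)
D(t, T) = 10
(K(19, S(1)) + D(9, -12)) + 2 = ((19 - (5 + 1)) + 10) + 2 = ((19 - 1*6) + 10) + 2 = ((19 - 6) + 10) + 2 = (13 + 10) + 2 = 23 + 2 = 25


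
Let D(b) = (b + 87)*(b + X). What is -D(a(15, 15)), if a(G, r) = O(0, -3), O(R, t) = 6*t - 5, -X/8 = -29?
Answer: -13376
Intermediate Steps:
X = 232 (X = -8*(-29) = 232)
O(R, t) = -5 + 6*t
a(G, r) = -23 (a(G, r) = -5 + 6*(-3) = -5 - 18 = -23)
D(b) = (87 + b)*(232 + b) (D(b) = (b + 87)*(b + 232) = (87 + b)*(232 + b))
-D(a(15, 15)) = -(20184 + (-23)² + 319*(-23)) = -(20184 + 529 - 7337) = -1*13376 = -13376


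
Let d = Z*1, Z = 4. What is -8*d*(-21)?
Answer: 672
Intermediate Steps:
d = 4 (d = 4*1 = 4)
-8*d*(-21) = -8*4*(-21) = -32*(-21) = 672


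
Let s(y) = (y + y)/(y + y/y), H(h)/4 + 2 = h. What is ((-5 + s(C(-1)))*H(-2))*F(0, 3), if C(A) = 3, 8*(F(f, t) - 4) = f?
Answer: 224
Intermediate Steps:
F(f, t) = 4 + f/8
H(h) = -8 + 4*h
s(y) = 2*y/(1 + y) (s(y) = (2*y)/(y + 1) = (2*y)/(1 + y) = 2*y/(1 + y))
((-5 + s(C(-1)))*H(-2))*F(0, 3) = ((-5 + 2*3/(1 + 3))*(-8 + 4*(-2)))*(4 + (⅛)*0) = ((-5 + 2*3/4)*(-8 - 8))*(4 + 0) = ((-5 + 2*3*(¼))*(-16))*4 = ((-5 + 3/2)*(-16))*4 = -7/2*(-16)*4 = 56*4 = 224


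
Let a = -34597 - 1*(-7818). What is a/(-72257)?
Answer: 26779/72257 ≈ 0.37061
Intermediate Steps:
a = -26779 (a = -34597 + 7818 = -26779)
a/(-72257) = -26779/(-72257) = -26779*(-1/72257) = 26779/72257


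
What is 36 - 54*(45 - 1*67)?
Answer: 1224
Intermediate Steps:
36 - 54*(45 - 1*67) = 36 - 54*(45 - 67) = 36 - 54*(-22) = 36 + 1188 = 1224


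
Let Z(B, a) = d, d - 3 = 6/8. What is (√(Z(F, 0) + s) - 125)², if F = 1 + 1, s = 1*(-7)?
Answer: (250 - I*√13)²/4 ≈ 15622.0 - 450.69*I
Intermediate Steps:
s = -7
d = 15/4 (d = 3 + 6/8 = 3 + 6*(⅛) = 3 + ¾ = 15/4 ≈ 3.7500)
F = 2
Z(B, a) = 15/4
(√(Z(F, 0) + s) - 125)² = (√(15/4 - 7) - 125)² = (√(-13/4) - 125)² = (I*√13/2 - 125)² = (-125 + I*√13/2)²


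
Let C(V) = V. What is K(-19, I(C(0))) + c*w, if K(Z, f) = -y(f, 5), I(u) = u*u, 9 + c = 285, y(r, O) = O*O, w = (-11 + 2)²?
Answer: 22331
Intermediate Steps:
w = 81 (w = (-9)² = 81)
y(r, O) = O²
c = 276 (c = -9 + 285 = 276)
I(u) = u²
K(Z, f) = -25 (K(Z, f) = -1*5² = -1*25 = -25)
K(-19, I(C(0))) + c*w = -25 + 276*81 = -25 + 22356 = 22331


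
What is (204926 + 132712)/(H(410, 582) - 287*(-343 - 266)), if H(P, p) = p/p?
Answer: 168819/87392 ≈ 1.9317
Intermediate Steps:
H(P, p) = 1
(204926 + 132712)/(H(410, 582) - 287*(-343 - 266)) = (204926 + 132712)/(1 - 287*(-343 - 266)) = 337638/(1 - 287*(-609)) = 337638/(1 + 174783) = 337638/174784 = 337638*(1/174784) = 168819/87392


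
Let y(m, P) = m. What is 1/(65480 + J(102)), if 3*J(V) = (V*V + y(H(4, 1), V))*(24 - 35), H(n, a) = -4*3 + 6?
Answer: 1/27354 ≈ 3.6558e-5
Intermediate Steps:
H(n, a) = -6 (H(n, a) = -12 + 6 = -6)
J(V) = 22 - 11*V²/3 (J(V) = ((V*V - 6)*(24 - 35))/3 = ((V² - 6)*(-11))/3 = ((-6 + V²)*(-11))/3 = (66 - 11*V²)/3 = 22 - 11*V²/3)
1/(65480 + J(102)) = 1/(65480 + (22 - 11/3*102²)) = 1/(65480 + (22 - 11/3*10404)) = 1/(65480 + (22 - 38148)) = 1/(65480 - 38126) = 1/27354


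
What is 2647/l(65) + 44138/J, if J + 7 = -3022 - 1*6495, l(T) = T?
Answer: 11170529/309530 ≈ 36.089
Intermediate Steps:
J = -9524 (J = -7 + (-3022 - 1*6495) = -7 + (-3022 - 6495) = -7 - 9517 = -9524)
2647/l(65) + 44138/J = 2647/65 + 44138/(-9524) = 2647*(1/65) + 44138*(-1/9524) = 2647/65 - 22069/4762 = 11170529/309530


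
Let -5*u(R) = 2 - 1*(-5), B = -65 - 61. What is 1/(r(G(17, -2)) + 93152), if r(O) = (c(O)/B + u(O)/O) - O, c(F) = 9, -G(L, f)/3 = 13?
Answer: 2730/254411333 ≈ 1.0731e-5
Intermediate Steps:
G(L, f) = -39 (G(L, f) = -3*13 = -39)
B = -126
u(R) = -7/5 (u(R) = -(2 - 1*(-5))/5 = -(2 + 5)/5 = -⅕*7 = -7/5)
r(O) = -1/14 - O - 7/(5*O) (r(O) = (9/(-126) - 7/(5*O)) - O = (9*(-1/126) - 7/(5*O)) - O = (-1/14 - 7/(5*O)) - O = -1/14 - O - 7/(5*O))
1/(r(G(17, -2)) + 93152) = 1/((-1/14 - 1*(-39) - 7/5/(-39)) + 93152) = 1/((-1/14 + 39 - 7/5*(-1/39)) + 93152) = 1/((-1/14 + 39 + 7/195) + 93152) = 1/(106373/2730 + 93152) = 1/(254411333/2730) = 2730/254411333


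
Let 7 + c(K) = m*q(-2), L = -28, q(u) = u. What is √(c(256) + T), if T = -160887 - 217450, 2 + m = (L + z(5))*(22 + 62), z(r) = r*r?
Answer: 2*I*√94459 ≈ 614.68*I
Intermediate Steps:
z(r) = r²
m = -254 (m = -2 + (-28 + 5²)*(22 + 62) = -2 + (-28 + 25)*84 = -2 - 3*84 = -2 - 252 = -254)
T = -378337
c(K) = 501 (c(K) = -7 - 254*(-2) = -7 + 508 = 501)
√(c(256) + T) = √(501 - 378337) = √(-377836) = 2*I*√94459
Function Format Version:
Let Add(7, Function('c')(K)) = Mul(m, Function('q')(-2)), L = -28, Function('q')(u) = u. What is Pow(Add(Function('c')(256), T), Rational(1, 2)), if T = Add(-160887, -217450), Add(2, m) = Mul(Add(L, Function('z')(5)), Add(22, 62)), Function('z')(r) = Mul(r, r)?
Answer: Mul(2, I, Pow(94459, Rational(1, 2))) ≈ Mul(614.68, I)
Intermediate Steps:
Function('z')(r) = Pow(r, 2)
m = -254 (m = Add(-2, Mul(Add(-28, Pow(5, 2)), Add(22, 62))) = Add(-2, Mul(Add(-28, 25), 84)) = Add(-2, Mul(-3, 84)) = Add(-2, -252) = -254)
T = -378337
Function('c')(K) = 501 (Function('c')(K) = Add(-7, Mul(-254, -2)) = Add(-7, 508) = 501)
Pow(Add(Function('c')(256), T), Rational(1, 2)) = Pow(Add(501, -378337), Rational(1, 2)) = Pow(-377836, Rational(1, 2)) = Mul(2, I, Pow(94459, Rational(1, 2)))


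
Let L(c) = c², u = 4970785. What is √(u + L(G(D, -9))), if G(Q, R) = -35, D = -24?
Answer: √4972010 ≈ 2229.8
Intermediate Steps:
√(u + L(G(D, -9))) = √(4970785 + (-35)²) = √(4970785 + 1225) = √4972010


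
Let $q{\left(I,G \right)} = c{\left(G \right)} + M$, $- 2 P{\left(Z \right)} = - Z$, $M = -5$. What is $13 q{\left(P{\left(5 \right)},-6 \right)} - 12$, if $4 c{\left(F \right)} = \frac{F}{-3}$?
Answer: $- \frac{141}{2} \approx -70.5$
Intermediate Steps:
$P{\left(Z \right)} = \frac{Z}{2}$ ($P{\left(Z \right)} = - \frac{\left(-1\right) Z}{2} = \frac{Z}{2}$)
$c{\left(F \right)} = - \frac{F}{12}$ ($c{\left(F \right)} = \frac{F \frac{1}{-3}}{4} = \frac{F \left(- \frac{1}{3}\right)}{4} = \frac{\left(- \frac{1}{3}\right) F}{4} = - \frac{F}{12}$)
$q{\left(I,G \right)} = -5 - \frac{G}{12}$ ($q{\left(I,G \right)} = - \frac{G}{12} - 5 = -5 - \frac{G}{12}$)
$13 q{\left(P{\left(5 \right)},-6 \right)} - 12 = 13 \left(-5 - - \frac{1}{2}\right) - 12 = 13 \left(-5 + \frac{1}{2}\right) - 12 = 13 \left(- \frac{9}{2}\right) - 12 = - \frac{117}{2} - 12 = - \frac{141}{2}$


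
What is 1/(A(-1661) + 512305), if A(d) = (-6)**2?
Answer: 1/512341 ≈ 1.9518e-6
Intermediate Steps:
A(d) = 36
1/(A(-1661) + 512305) = 1/(36 + 512305) = 1/512341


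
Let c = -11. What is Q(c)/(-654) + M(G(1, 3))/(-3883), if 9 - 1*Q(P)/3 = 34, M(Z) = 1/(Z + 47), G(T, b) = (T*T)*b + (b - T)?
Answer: 2523841/22008844 ≈ 0.11467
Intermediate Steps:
G(T, b) = b - T + b*T**2 (G(T, b) = T**2*b + (b - T) = b*T**2 + (b - T) = b - T + b*T**2)
M(Z) = 1/(47 + Z)
Q(P) = -75 (Q(P) = 27 - 3*34 = 27 - 102 = -75)
Q(c)/(-654) + M(G(1, 3))/(-3883) = -75/(-654) + 1/((47 + (3 - 1*1 + 3*1**2))*(-3883)) = -75*(-1/654) - 1/3883/(47 + (3 - 1 + 3*1)) = 25/218 - 1/3883/(47 + (3 - 1 + 3)) = 25/218 - 1/3883/(47 + 5) = 25/218 - 1/3883/52 = 25/218 + (1/52)*(-1/3883) = 25/218 - 1/201916 = 2523841/22008844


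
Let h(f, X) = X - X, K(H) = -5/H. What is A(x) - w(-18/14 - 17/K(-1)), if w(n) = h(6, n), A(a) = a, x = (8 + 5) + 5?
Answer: 18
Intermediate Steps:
x = 18 (x = 13 + 5 = 18)
h(f, X) = 0
w(n) = 0
A(x) - w(-18/14 - 17/K(-1)) = 18 - 1*0 = 18 + 0 = 18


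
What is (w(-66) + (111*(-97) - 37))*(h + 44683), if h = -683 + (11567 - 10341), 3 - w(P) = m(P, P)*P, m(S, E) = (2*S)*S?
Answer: 25516102166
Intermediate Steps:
m(S, E) = 2*S**2
w(P) = 3 - 2*P**3 (w(P) = 3 - 2*P**2*P = 3 - 2*P**3)
h = 543 (h = -683 + 1226 = 543)
(w(-66) + (111*(-97) - 37))*(h + 44683) = ((3 - 2*(-66)**3) + (111*(-97) - 37))*(543 + 44683) = ((3 - 2*(-287496)) + (-10767 - 37))*45226 = ((3 + 574992) - 10804)*45226 = (574995 - 10804)*45226 = 564191*45226 = 25516102166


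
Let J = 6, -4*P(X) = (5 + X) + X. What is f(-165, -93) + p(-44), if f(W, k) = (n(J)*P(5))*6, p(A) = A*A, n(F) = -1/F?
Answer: 7759/4 ≈ 1939.8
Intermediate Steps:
P(X) = -5/4 - X/2 (P(X) = -((5 + X) + X)/4 = -(5 + 2*X)/4 = -5/4 - X/2)
p(A) = A²
f(W, k) = 15/4 (f(W, k) = ((-1/6)*(-5/4 - ½*5))*6 = ((-1*⅙)*(-5/4 - 5/2))*6 = -⅙*(-15/4)*6 = (5/8)*6 = 15/4)
f(-165, -93) + p(-44) = 15/4 + (-44)² = 15/4 + 1936 = 7759/4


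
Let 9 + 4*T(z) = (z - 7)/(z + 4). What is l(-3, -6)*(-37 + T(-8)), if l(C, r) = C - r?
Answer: -1839/16 ≈ -114.94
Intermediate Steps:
T(z) = -9/4 + (-7 + z)/(4*(4 + z)) (T(z) = -9/4 + ((z - 7)/(z + 4))/4 = -9/4 + ((-7 + z)/(4 + z))/4 = -9/4 + (-7 + z)/(4*(4 + z)))
l(-3, -6)*(-37 + T(-8)) = (-3 - 1*(-6))*(-37 + (-43 - 8*(-8))/(4*(4 - 8))) = (-3 + 6)*(-37 + (¼)*(-43 + 64)/(-4)) = 3*(-37 + (¼)*(-¼)*21) = 3*(-37 - 21/16) = 3*(-613/16) = -1839/16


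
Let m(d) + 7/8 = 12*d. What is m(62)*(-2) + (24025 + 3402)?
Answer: 103763/4 ≈ 25941.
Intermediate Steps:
m(d) = -7/8 + 12*d
m(62)*(-2) + (24025 + 3402) = (-7/8 + 12*62)*(-2) + (24025 + 3402) = (-7/8 + 744)*(-2) + 27427 = (5945/8)*(-2) + 27427 = -5945/4 + 27427 = 103763/4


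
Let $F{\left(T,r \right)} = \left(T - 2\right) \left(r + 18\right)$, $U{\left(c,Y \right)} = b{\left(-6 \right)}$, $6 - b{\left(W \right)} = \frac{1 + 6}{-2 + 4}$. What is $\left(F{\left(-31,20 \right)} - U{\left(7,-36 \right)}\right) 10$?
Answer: $-12565$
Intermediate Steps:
$b{\left(W \right)} = \frac{5}{2}$ ($b{\left(W \right)} = 6 - \frac{1 + 6}{-2 + 4} = 6 - \frac{7}{2} = \frac{5}{2}$)
$U{\left(c,Y \right)} = \frac{5}{2}$
$F{\left(T,r \right)} = \left(-2 + T\right) \left(18 + r\right)$ ($F{\left(T,r \right)} = \left(T - 2\right) \left(18 + r\right) = \left(-2 + T\right) \left(18 + r\right)$)
$\left(F{\left(-31,20 \right)} - U{\left(7,-36 \right)}\right) 10 = \left(\left(-36 - 40 + 18 \left(-31\right) - 620\right) - \frac{5}{2}\right) 10 = \left(\left(-36 - 40 - 558 - 620\right) - \frac{5}{2}\right) 10 = \left(-1254 - \frac{5}{2}\right) 10 = \left(- \frac{2513}{2}\right) 10 = -12565$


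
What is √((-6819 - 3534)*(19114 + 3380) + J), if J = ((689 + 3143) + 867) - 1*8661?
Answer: 22*I*√481166 ≈ 15261.0*I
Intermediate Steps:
J = -3962 (J = (3832 + 867) - 8661 = 4699 - 8661 = -3962)
√((-6819 - 3534)*(19114 + 3380) + J) = √((-6819 - 3534)*(19114 + 3380) - 3962) = √(-10353*22494 - 3962) = √(-232880382 - 3962) = √(-232884344) = 22*I*√481166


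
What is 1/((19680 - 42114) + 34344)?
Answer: 1/11910 ≈ 8.3963e-5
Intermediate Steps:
1/((19680 - 42114) + 34344) = 1/(-22434 + 34344) = 1/11910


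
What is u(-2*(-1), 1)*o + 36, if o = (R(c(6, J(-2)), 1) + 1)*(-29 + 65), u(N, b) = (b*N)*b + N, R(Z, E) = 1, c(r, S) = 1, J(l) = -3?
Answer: 324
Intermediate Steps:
u(N, b) = N + N*b² (u(N, b) = (N*b)*b + N = N*b² + N = N + N*b²)
o = 72 (o = (1 + 1)*(-29 + 65) = 2*36 = 72)
u(-2*(-1), 1)*o + 36 = ((-2*(-1))*(1 + 1²))*72 + 36 = (2*(1 + 1))*72 + 36 = (2*2)*72 + 36 = 4*72 + 36 = 288 + 36 = 324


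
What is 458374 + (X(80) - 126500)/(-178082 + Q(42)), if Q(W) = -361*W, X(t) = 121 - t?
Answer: 88578151715/193244 ≈ 4.5837e+5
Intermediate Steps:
458374 + (X(80) - 126500)/(-178082 + Q(42)) = 458374 + ((121 - 1*80) - 126500)/(-178082 - 361*42) = 458374 + ((121 - 80) - 126500)/(-178082 - 15162) = 458374 + (41 - 126500)/(-193244) = 458374 - 126459*(-1/193244) = 458374 + 126459/193244 = 88578151715/193244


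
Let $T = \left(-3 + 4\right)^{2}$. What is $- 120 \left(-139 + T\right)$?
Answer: $16560$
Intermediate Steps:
$T = 1$ ($T = 1^{2} = 1$)
$- 120 \left(-139 + T\right) = - 120 \left(-139 + 1\right) = \left(-120\right) \left(-138\right) = 16560$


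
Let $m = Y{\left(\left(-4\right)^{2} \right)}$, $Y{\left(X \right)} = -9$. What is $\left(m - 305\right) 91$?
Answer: $-28574$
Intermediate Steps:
$m = -9$
$\left(m - 305\right) 91 = \left(-9 - 305\right) 91 = \left(-314\right) 91 = -28574$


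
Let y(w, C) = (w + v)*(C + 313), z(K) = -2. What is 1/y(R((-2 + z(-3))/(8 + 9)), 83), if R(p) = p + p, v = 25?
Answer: 17/165132 ≈ 0.00010295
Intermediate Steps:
R(p) = 2*p
y(w, C) = (25 + w)*(313 + C) (y(w, C) = (w + 25)*(C + 313) = (25 + w)*(313 + C))
1/y(R((-2 + z(-3))/(8 + 9)), 83) = 1/(7825 + 25*83 + 313*(2*((-2 - 2)/(8 + 9))) + 83*(2*((-2 - 2)/(8 + 9)))) = 1/(7825 + 2075 + 313*(2*(-4/17)) + 83*(2*(-4/17))) = 1/(7825 + 2075 + 313*(-8/17) + 83*(-8/17)) = 1/(7825 + 2075 - 2504/17 - 664/17) = 1/(165132/17) = 17/165132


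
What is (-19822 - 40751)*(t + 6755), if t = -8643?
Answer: 114361824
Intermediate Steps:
(-19822 - 40751)*(t + 6755) = (-19822 - 40751)*(-8643 + 6755) = -60573*(-1888) = 114361824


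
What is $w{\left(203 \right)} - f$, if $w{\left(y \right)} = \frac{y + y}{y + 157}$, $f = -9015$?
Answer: $\frac{1622903}{180} \approx 9016.1$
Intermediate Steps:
$w{\left(y \right)} = \frac{2 y}{157 + y}$
$w{\left(203 \right)} - f = 2 \cdot 203 \frac{1}{157 + 203} - -9015 = 2 \cdot 203 \cdot \frac{1}{360} + 9015 = \frac{203}{180} + 9015 = \frac{1622903}{180}$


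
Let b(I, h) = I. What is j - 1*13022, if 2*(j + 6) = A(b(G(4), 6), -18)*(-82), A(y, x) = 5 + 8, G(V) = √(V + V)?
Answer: -13561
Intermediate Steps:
G(V) = √2*√V (G(V) = √(2*V) = √2*√V)
A(y, x) = 13
j = -539 (j = -6 + (13*(-82))/2 = -6 + (½)*(-1066) = -6 - 533 = -539)
j - 1*13022 = -539 - 1*13022 = -539 - 13022 = -13561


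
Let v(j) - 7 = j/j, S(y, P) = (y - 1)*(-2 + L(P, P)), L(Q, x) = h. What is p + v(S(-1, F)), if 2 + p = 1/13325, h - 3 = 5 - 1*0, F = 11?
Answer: 79951/13325 ≈ 6.0001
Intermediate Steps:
h = 8 (h = 3 + (5 - 1*0) = 3 + (5 + 0) = 3 + 5 = 8)
L(Q, x) = 8
p = -26649/13325 (p = -2 + 1/13325 = -26649/13325 ≈ -1.9999)
S(y, P) = -6 + 6*y (S(y, P) = (y - 1)*(-2 + 8) = (-1 + y)*6 = -6 + 6*y)
v(j) = 8 (v(j) = 7 + j/j = 7 + 1 = 8)
p + v(S(-1, F)) = -26649/13325 + 8 = 79951/13325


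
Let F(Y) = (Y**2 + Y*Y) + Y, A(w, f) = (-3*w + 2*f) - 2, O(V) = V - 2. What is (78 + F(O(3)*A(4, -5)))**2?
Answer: 1454436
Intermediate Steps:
O(V) = -2 + V
A(w, f) = -2 - 3*w + 2*f
F(Y) = Y + 2*Y**2 (F(Y) = (Y**2 + Y**2) + Y = 2*Y**2 + Y = Y + 2*Y**2)
(78 + F(O(3)*A(4, -5)))**2 = (78 + ((-2 + 3)*(-2 - 3*4 + 2*(-5)))*(1 + 2*((-2 + 3)*(-2 - 3*4 + 2*(-5)))))**2 = (78 + (1*(-2 - 12 - 10))*(1 + 2*(1*(-2 - 12 - 10))))**2 = (78 + (1*(-24))*(1 + 2*(1*(-24))))**2 = (78 - 24*(1 + 2*(-24)))**2 = (78 - 24*(1 - 48))**2 = (78 - 24*(-47))**2 = (78 + 1128)**2 = 1206**2 = 1454436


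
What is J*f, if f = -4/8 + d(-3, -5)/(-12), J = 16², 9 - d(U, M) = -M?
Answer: -640/3 ≈ -213.33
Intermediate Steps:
d(U, M) = 9 + M (d(U, M) = 9 - (-1)*M = 9 + M)
J = 256
f = -⅚ (f = -4/8 + (9 - 5)/(-12) = -4*⅛ + 4*(-1/12) = -½ - ⅓ = -⅚ ≈ -0.83333)
J*f = 256*(-⅚) = -640/3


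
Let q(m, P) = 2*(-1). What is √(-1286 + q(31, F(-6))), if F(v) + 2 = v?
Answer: 2*I*√322 ≈ 35.889*I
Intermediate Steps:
F(v) = -2 + v
q(m, P) = -2
√(-1286 + q(31, F(-6))) = √(-1286 - 2) = √(-1288) = 2*I*√322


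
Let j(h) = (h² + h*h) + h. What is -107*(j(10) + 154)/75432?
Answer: -1391/2694 ≈ -0.51633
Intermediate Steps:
j(h) = h + 2*h² (j(h) = (h² + h²) + h = 2*h² + h = h + 2*h²)
-107*(j(10) + 154)/75432 = -107*(10*(1 + 2*10) + 154)/75432 = -107*(10*(1 + 20) + 154)*(1/75432) = -107*(10*21 + 154)*(1/75432) = -107*(210 + 154)*(1/75432) = -107*364*(1/75432) = -38948*1/75432 = -1391/2694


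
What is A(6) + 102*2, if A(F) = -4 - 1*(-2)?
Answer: 202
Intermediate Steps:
A(F) = -2 (A(F) = -4 + 2 = -2)
A(6) + 102*2 = -2 + 102*2 = -2 + 204 = 202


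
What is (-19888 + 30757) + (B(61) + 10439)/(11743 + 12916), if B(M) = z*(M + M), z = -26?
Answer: 268025938/24659 ≈ 10869.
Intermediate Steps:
B(M) = -52*M (B(M) = -26*(M + M) = -52*M)
(-19888 + 30757) + (B(61) + 10439)/(11743 + 12916) = (-19888 + 30757) + (-52*61 + 10439)/(11743 + 12916) = 10869 + (-3172 + 10439)/24659 = 10869 + 7267*(1/24659) = 10869 + 7267/24659 = 268025938/24659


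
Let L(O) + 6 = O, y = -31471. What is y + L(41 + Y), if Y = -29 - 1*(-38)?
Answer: -31427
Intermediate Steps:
Y = 9 (Y = -29 + 38 = 9)
L(O) = -6 + O
y + L(41 + Y) = -31471 + (-6 + (41 + 9)) = -31471 + (-6 + 50) = -31471 + 44 = -31427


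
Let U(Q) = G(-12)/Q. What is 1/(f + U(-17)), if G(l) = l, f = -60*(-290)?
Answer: 17/295812 ≈ 5.7469e-5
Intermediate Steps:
f = 17400
U(Q) = -12/Q
1/(f + U(-17)) = 1/(17400 - 12/(-17)) = 1/(17400 - 12*(-1/17)) = 1/(17400 + 12/17) = 1/(295812/17) = 17/295812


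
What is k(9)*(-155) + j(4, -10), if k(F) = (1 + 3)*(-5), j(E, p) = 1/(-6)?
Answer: 18599/6 ≈ 3099.8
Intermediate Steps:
j(E, p) = -⅙
k(F) = -20 (k(F) = 4*(-5) = -20)
k(9)*(-155) + j(4, -10) = -20*(-155) - ⅙ = 3100 - ⅙ = 18599/6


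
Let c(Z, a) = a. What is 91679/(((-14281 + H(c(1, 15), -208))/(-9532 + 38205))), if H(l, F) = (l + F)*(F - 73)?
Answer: 2628711967/39952 ≈ 65797.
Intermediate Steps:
H(l, F) = (-73 + F)*(F + l) (H(l, F) = (F + l)*(-73 + F) = (-73 + F)*(F + l))
91679/(((-14281 + H(c(1, 15), -208))/(-9532 + 38205))) = 91679/(((-14281 + ((-208)² - 73*(-208) - 73*15 - 208*15))/(-9532 + 38205))) = 91679/(((-14281 + (43264 + 15184 - 1095 - 3120))/28673)) = 91679/(((-14281 + 54233)*(1/28673))) = 91679/((39952*(1/28673))) = 91679/(39952/28673) = 91679*(28673/39952) = 2628711967/39952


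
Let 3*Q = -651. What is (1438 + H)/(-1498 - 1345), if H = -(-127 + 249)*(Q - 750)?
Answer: -119412/2843 ≈ -42.002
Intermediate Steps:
Q = -217 (Q = (⅓)*(-651) = -217)
H = 117974 (H = -(-127 + 249)*(-217 - 750) = -122*(-967) = -1*(-117974) = 117974)
(1438 + H)/(-1498 - 1345) = (1438 + 117974)/(-1498 - 1345) = 119412/(-2843) = 119412*(-1/2843) = -119412/2843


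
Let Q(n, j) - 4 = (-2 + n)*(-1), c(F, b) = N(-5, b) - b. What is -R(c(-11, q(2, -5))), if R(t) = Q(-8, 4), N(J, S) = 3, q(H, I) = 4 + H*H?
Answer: -14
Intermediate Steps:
q(H, I) = 4 + H**2
c(F, b) = 3 - b
Q(n, j) = 6 - n (Q(n, j) = 4 + (-2 + n)*(-1) = 4 + (2 - n) = 6 - n)
R(t) = 14 (R(t) = 6 - 1*(-8) = 6 + 8 = 14)
-R(c(-11, q(2, -5))) = -1*14 = -14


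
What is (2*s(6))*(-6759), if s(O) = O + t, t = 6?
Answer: -162216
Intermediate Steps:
s(O) = 6 + O (s(O) = O + 6 = 6 + O)
(2*s(6))*(-6759) = (2*(6 + 6))*(-6759) = (2*12)*(-6759) = 24*(-6759) = -162216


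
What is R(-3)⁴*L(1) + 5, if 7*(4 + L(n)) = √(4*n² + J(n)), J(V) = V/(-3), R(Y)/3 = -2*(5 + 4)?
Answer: -34012219 + 2834352*√33/7 ≈ -3.1686e+7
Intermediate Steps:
R(Y) = -54 (R(Y) = 3*(-2*(5 + 4)) = 3*(-2*9) = 3*(-18) = -54)
J(V) = -V/3 (J(V) = V*(-⅓) = -V/3)
L(n) = -4 + √(4*n² - n/3)/7
R(-3)⁴*L(1) + 5 = (-54)⁴*(-4 + √3*√(1*(-1 + 12*1))/21) + 5 = 8503056*(-4 + √3*√(1*(-1 + 12))/21) + 5 = 8503056*(-4 + √3*√(1*11)/21) + 5 = 8503056*(-4 + √3*√11/21) + 5 = 8503056*(-4 + √33/21) + 5 = (-34012224 + 2834352*√33/7) + 5 = -34012219 + 2834352*√33/7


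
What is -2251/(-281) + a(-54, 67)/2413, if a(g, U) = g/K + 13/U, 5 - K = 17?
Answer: 728019591/90859102 ≈ 8.0126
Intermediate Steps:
K = -12 (K = 5 - 1*17 = 5 - 17 = -12)
a(g, U) = 13/U - g/12 (a(g, U) = g/(-12) + 13/U = g*(-1/12) + 13/U = -g/12 + 13/U = 13/U - g/12)
-2251/(-281) + a(-54, 67)/2413 = -2251/(-281) + (13/67 - 1/12*(-54))/2413 = -2251*(-1/281) + (13*(1/67) + 9/2)*(1/2413) = 2251/281 + (13/67 + 9/2)*(1/2413) = 2251/281 + (629/134)*(1/2413) = 2251/281 + 629/323342 = 728019591/90859102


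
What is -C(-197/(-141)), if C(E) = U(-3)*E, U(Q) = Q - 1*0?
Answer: 197/47 ≈ 4.1915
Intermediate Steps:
U(Q) = Q (U(Q) = Q + 0 = Q)
C(E) = -3*E
-C(-197/(-141)) = -(-3)*(-197/(-141)) = -(-3)*(-197*(-1/141)) = -(-3)*197/141 = -1*(-197/47) = 197/47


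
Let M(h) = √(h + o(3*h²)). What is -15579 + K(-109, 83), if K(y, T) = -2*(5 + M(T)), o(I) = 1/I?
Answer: -15589 - 2*√5146086/249 ≈ -15607.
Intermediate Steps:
o(I) = 1/I
M(h) = √(h + 1/(3*h²))
K(y, T) = -10 - 2*√(3/T² + 9*T)/3 (K(y, T) = -2*(5 + √(3/T² + 9*T)/3) = -10 - 2*√(3/T² + 9*T)/3)
-15579 + K(-109, 83) = -15579 + (-10 - 2*√(3/83² + 9*83)/3) = -15579 + (-10 - 2*√(3*(1/6889) + 747)/3) = -15579 + (-10 - 2*√(3/6889 + 747)/3) = -15579 + (-10 - 2*√5146086/249) = -15589 - 2*√5146086/249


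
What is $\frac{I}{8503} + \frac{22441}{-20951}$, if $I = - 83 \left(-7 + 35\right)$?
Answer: $- \frac{239505947}{178146353} \approx -1.3444$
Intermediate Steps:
$I = -2324$ ($I = \left(-83\right) 28 = -2324$)
$\frac{I}{8503} + \frac{22441}{-20951} = - \frac{2324}{8503} + \frac{22441}{-20951} = \left(-2324\right) \frac{1}{8503} + 22441 \left(- \frac{1}{20951}\right) = - \frac{2324}{8503} - \frac{22441}{20951} = - \frac{239505947}{178146353}$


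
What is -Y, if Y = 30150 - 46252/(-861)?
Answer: -26005402/861 ≈ -30204.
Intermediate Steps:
Y = 26005402/861 (Y = 30150 - 46252*(-1/861) = 30150 + 46252/861 = 26005402/861 ≈ 30204.)
-Y = -1*26005402/861 = -26005402/861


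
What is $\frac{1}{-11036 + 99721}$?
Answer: $\frac{1}{88685} \approx 1.1276 \cdot 10^{-5}$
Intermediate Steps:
$\frac{1}{-11036 + 99721} = \frac{1}{88685}$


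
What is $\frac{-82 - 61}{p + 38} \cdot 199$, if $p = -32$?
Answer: $- \frac{28457}{6} \approx -4742.8$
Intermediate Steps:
$\frac{-82 - 61}{p + 38} \cdot 199 = \frac{-82 - 61}{-32 + 38} \cdot 199 = - \frac{143}{6} \cdot 199 = \left(-143\right) \frac{1}{6} \cdot 199 = \left(- \frac{143}{6}\right) 199 = - \frac{28457}{6}$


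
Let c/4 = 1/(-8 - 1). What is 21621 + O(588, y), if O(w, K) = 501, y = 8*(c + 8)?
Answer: 22122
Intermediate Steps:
c = -4/9 (c = 4/(-8 - 1) = 4/(-9) = 4*(-1/9) = -4/9 ≈ -0.44444)
y = 544/9 (y = 8*(-4/9 + 8) = 8*(68/9) = 544/9 ≈ 60.444)
21621 + O(588, y) = 21621 + 501 = 22122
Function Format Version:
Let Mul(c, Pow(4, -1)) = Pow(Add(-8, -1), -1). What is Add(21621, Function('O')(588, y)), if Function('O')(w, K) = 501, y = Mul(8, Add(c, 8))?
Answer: 22122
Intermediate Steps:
c = Rational(-4, 9) (c = Mul(4, Pow(Add(-8, -1), -1)) = Mul(4, Pow(-9, -1)) = Mul(4, Rational(-1, 9)) = Rational(-4, 9) ≈ -0.44444)
y = Rational(544, 9) (y = Mul(8, Add(Rational(-4, 9), 8)) = Mul(8, Rational(68, 9)) = Rational(544, 9) ≈ 60.444)
Add(21621, Function('O')(588, y)) = Add(21621, 501) = 22122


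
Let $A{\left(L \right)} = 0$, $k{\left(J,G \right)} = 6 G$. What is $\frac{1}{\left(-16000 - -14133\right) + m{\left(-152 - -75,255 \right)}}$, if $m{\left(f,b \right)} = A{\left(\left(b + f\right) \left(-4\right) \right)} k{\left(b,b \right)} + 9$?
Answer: $- \frac{1}{1858} \approx -0.00053821$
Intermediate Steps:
$m{\left(f,b \right)} = 9$ ($m{\left(f,b \right)} = 0 \cdot 6 b + 9 = 0 + 9 = 9$)
$\frac{1}{\left(-16000 - -14133\right) + m{\left(-152 - -75,255 \right)}} = \frac{1}{\left(-16000 - -14133\right) + 9} = \frac{1}{\left(-16000 + 14133\right) + 9} = \frac{1}{-1867 + 9} = \frac{1}{-1858} = - \frac{1}{1858}$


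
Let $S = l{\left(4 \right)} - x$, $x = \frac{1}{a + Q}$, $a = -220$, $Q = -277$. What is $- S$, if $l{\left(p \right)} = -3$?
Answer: $\frac{1490}{497} \approx 2.998$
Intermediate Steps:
$x = - \frac{1}{497}$ ($x = \frac{1}{-220 - 277} = \frac{1}{-497} = - \frac{1}{497} \approx -0.0020121$)
$S = - \frac{1490}{497}$ ($S = -3 - - \frac{1}{497} = -3 + \frac{1}{497} = - \frac{1490}{497} \approx -2.998$)
$- S = \left(-1\right) \left(- \frac{1490}{497}\right) = \frac{1490}{497}$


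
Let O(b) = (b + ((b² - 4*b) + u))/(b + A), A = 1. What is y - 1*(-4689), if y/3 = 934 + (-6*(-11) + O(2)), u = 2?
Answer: 7689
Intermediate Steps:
O(b) = (2 + b² - 3*b)/(1 + b) (O(b) = (b + ((b² - 4*b) + 2))/(b + 1) = (b + (2 + b² - 4*b))/(1 + b) = (2 + b² - 3*b)/(1 + b))
y = 3000 (y = 3*(934 + (-6*(-11) + (2 + 2² - 3*2)/(1 + 2))) = 3*(934 + (66 + (2 + 4 - 6)/3)) = 3*(934 + (66 + (⅓)*0)) = 3*(934 + (66 + 0)) = 3*(934 + 66) = 3*1000 = 3000)
y - 1*(-4689) = 3000 - 1*(-4689) = 3000 + 4689 = 7689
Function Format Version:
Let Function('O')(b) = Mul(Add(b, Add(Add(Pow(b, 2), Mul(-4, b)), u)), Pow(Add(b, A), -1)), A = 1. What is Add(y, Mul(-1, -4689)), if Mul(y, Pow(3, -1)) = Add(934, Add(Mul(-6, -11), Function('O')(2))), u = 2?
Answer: 7689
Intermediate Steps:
Function('O')(b) = Mul(Pow(Add(1, b), -1), Add(2, Pow(b, 2), Mul(-3, b))) (Function('O')(b) = Mul(Add(b, Add(Add(Pow(b, 2), Mul(-4, b)), 2)), Pow(Add(b, 1), -1)) = Mul(Add(b, Add(2, Pow(b, 2), Mul(-4, b))), Pow(Add(1, b), -1)) = Mul(Add(2, Pow(b, 2), Mul(-3, b)), Pow(Add(1, b), -1)) = Mul(Pow(Add(1, b), -1), Add(2, Pow(b, 2), Mul(-3, b))))
y = 3000 (y = Mul(3, Add(934, Add(Mul(-6, -11), Mul(Pow(Add(1, 2), -1), Add(2, Pow(2, 2), Mul(-3, 2)))))) = Mul(3, Add(934, Add(66, Mul(Pow(3, -1), Add(2, 4, -6))))) = Mul(3, Add(934, Add(66, Mul(Rational(1, 3), 0)))) = Mul(3, Add(934, Add(66, 0))) = Mul(3, Add(934, 66)) = Mul(3, 1000) = 3000)
Add(y, Mul(-1, -4689)) = Add(3000, Mul(-1, -4689)) = Add(3000, 4689) = 7689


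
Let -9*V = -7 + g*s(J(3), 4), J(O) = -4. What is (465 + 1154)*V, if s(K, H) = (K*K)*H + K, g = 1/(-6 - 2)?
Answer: 46951/18 ≈ 2608.4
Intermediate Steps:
g = -1/8 (g = 1/(-8) = -1/8 ≈ -0.12500)
s(K, H) = K + H*K**2 (s(K, H) = K**2*H + K = H*K**2 + K = K + H*K**2)
V = 29/18 (V = -(-7 - (-1)*(1 + 4*(-4))/2)/9 = -(-7 - (-1)*(1 - 16)/2)/9 = -(-7 - (-1)*(-15)/2)/9 = -(-7 - 1/8*60)/9 = -(-7 - 15/2)/9 = -1/9*(-29/2) = 29/18 ≈ 1.6111)
(465 + 1154)*V = (465 + 1154)*(29/18) = 1619*(29/18) = 46951/18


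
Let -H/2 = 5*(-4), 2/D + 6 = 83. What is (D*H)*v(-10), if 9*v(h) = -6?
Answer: -160/231 ≈ -0.69264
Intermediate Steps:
D = 2/77 (D = 2/(-6 + 83) = 2/77 ≈ 0.025974)
v(h) = -⅔ (v(h) = (⅑)*(-6) = -⅔)
H = 40 (H = -10*(-4) = -2*(-20) = 40)
(D*H)*v(-10) = ((2/77)*40)*(-⅔) = (80/77)*(-⅔) = -160/231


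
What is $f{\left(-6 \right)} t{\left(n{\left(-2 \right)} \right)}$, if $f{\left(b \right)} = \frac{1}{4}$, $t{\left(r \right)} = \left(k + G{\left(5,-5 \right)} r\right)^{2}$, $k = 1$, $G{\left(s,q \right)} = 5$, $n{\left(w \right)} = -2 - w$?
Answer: $\frac{1}{4} \approx 0.25$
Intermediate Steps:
$t{\left(r \right)} = \left(1 + 5 r\right)^{2}$
$f{\left(b \right)} = \frac{1}{4}$
$f{\left(-6 \right)} t{\left(n{\left(-2 \right)} \right)} = \frac{\left(1 + 5 \left(-2 - -2\right)\right)^{2}}{4} = \frac{\left(1 + 5 \left(-2 + 2\right)\right)^{2}}{4} = \frac{\left(1 + 5 \cdot 0\right)^{2}}{4} = \frac{\left(1 + 0\right)^{2}}{4} = \frac{1^{2}}{4} = \frac{1}{4} \cdot 1 = \frac{1}{4}$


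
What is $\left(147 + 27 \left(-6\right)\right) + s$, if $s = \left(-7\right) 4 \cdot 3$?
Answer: $-99$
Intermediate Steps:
$s = -84$ ($s = \left(-28\right) 3 = -84$)
$\left(147 + 27 \left(-6\right)\right) + s = \left(147 + 27 \left(-6\right)\right) - 84 = \left(147 - 162\right) - 84 = -15 - 84 = -99$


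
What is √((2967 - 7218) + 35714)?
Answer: √31463 ≈ 177.38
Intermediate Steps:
√((2967 - 7218) + 35714) = √(-4251 + 35714) = √31463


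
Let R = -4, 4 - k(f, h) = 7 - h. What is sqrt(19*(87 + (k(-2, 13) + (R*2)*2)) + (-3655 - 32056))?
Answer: 2*I*sqrt(8543) ≈ 184.86*I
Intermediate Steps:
k(f, h) = -3 + h (k(f, h) = 4 - (7 - h) = 4 + (-7 + h) = -3 + h)
sqrt(19*(87 + (k(-2, 13) + (R*2)*2)) + (-3655 - 32056)) = sqrt(19*(87 + ((-3 + 13) - 4*2*2)) + (-3655 - 32056)) = sqrt(19*(87 + (10 - 8*2)) - 35711) = sqrt(19*(87 + (10 - 16)) - 35711) = sqrt(19*(87 - 6) - 35711) = sqrt(19*81 - 35711) = sqrt(1539 - 35711) = sqrt(-34172) = 2*I*sqrt(8543)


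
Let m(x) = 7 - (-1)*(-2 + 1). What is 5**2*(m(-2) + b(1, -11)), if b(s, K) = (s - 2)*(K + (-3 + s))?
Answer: 475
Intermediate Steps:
b(s, K) = (-2 + s)*(-3 + K + s)
m(x) = 6 (m(x) = 7 - (-1)*(-1) = 7 - 1*1 = 7 - 1 = 6)
5**2*(m(-2) + b(1, -11)) = 5**2*(6 + (6 + 1**2 - 5*1 - 2*(-11) - 11*1)) = 25*(6 + (6 + 1 - 5 + 22 - 11)) = 25*(6 + 13) = 25*19 = 475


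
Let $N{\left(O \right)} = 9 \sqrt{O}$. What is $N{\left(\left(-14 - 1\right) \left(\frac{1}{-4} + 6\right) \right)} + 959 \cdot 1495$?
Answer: $1433705 + \frac{9 i \sqrt{345}}{2} \approx 1.4337 \cdot 10^{6} + 83.584 i$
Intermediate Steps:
$N{\left(\left(-14 - 1\right) \left(\frac{1}{-4} + 6\right) \right)} + 959 \cdot 1495 = 9 \sqrt{\left(-14 - 1\right) \left(\frac{1}{-4} + 6\right)} + 959 \cdot 1495 = 9 \sqrt{- 15 \left(- \frac{1}{4} + 6\right)} + 1433705 = 9 \sqrt{\left(-15\right) \frac{23}{4}} + 1433705 = 9 \sqrt{- \frac{345}{4}} + 1433705 = 9 \frac{i \sqrt{345}}{2} + 1433705 = \frac{9 i \sqrt{345}}{2} + 1433705 = 1433705 + \frac{9 i \sqrt{345}}{2}$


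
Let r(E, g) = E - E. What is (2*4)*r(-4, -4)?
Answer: 0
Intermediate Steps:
r(E, g) = 0
(2*4)*r(-4, -4) = (2*4)*0 = 8*0 = 0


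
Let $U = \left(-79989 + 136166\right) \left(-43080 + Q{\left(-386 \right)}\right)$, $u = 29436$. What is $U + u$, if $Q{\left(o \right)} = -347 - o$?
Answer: $-2417884821$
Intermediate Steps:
$U = -2417914257$ ($U = \left(-79989 + 136166\right) \left(-43080 - -39\right) = 56177 \left(-43080 + \left(-347 + 386\right)\right) = 56177 \left(-43080 + 39\right) = 56177 \left(-43041\right) = -2417914257$)
$U + u = -2417914257 + 29436 = -2417884821$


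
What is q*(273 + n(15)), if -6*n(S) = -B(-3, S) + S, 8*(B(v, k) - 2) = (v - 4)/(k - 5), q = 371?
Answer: 16075801/160 ≈ 1.0047e+5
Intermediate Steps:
B(v, k) = 2 + (-4 + v)/(8*(-5 + k)) (B(v, k) = 2 + ((v - 4)/(k - 5))/8 = 2 + ((-4 + v)/(-5 + k))/8 = 2 + (-4 + v)/(8*(-5 + k)))
n(S) = -S/6 + (-87 + 16*S)/(48*(-5 + S)) (n(S) = -(-(-84 - 3 + 16*S)/(8*(-5 + S)) + S)/6 = -(-(-87 + 16*S)/(8*(-5 + S)) + S)/6 = -(S - (-87 + 16*S)/(8*(-5 + S)))/6 = -S/6 + (-87 + 16*S)/(48*(-5 + S)))
q*(273 + n(15)) = 371*(273 + (-87 - 8*15² + 56*15)/(48*(-5 + 15))) = 371*(273 + (1/48)*(-87 - 8*225 + 840)/10) = 371*(273 + (1/48)*(⅒)*(-87 - 1800 + 840)) = 371*(273 + (1/48)*(⅒)*(-1047)) = 371*(273 - 349/160) = 371*(43331/160) = 16075801/160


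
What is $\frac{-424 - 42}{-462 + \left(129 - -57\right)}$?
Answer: $\frac{233}{138} \approx 1.6884$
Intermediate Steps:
$\frac{-424 - 42}{-462 + \left(129 - -57\right)} = - \frac{466}{-462 + \left(129 + 57\right)} = - \frac{466}{-462 + 186} = - \frac{466}{-276} = \left(-466\right) \left(- \frac{1}{276}\right) = \frac{233}{138}$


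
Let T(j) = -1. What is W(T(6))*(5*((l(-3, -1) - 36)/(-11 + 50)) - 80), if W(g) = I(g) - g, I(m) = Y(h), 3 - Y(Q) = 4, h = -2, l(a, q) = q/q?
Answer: 0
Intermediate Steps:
l(a, q) = 1
Y(Q) = -1 (Y(Q) = 3 - 1*4 = 3 - 4 = -1)
I(m) = -1
W(g) = -1 - g
W(T(6))*(5*((l(-3, -1) - 36)/(-11 + 50)) - 80) = (-1 - 1*(-1))*(5*((1 - 36)/(-11 + 50)) - 80) = (-1 + 1)*(5*(-35/39) - 80) = 0*(5*(-35*1/39) - 80) = 0*(5*(-35/39) - 80) = 0*(-175/39 - 80) = 0*(-3295/39) = 0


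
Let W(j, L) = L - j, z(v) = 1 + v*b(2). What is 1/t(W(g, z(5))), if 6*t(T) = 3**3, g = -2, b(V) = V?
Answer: 2/9 ≈ 0.22222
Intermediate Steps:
z(v) = 1 + 2*v (z(v) = 1 + v*2 = 1 + 2*v)
t(T) = 9/2 (t(T) = (1/6)*3**3 = (1/6)*27 = 9/2)
1/t(W(g, z(5))) = 1/(9/2) = 2/9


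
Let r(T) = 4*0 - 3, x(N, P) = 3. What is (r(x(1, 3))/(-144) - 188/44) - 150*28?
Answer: -2219845/528 ≈ -4204.3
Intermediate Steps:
r(T) = -3 (r(T) = 0 - 3 = -3)
(r(x(1, 3))/(-144) - 188/44) - 150*28 = (-3/(-144) - 188/44) - 150*28 = (-3*(-1/144) - 188*1/44) - 4200 = (1/48 - 47/11) - 4200 = -2245/528 - 4200 = -2219845/528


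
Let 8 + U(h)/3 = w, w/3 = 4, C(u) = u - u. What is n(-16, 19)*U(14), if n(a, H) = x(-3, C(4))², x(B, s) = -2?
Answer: 48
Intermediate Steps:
C(u) = 0
w = 12 (w = 3*4 = 12)
U(h) = 12 (U(h) = -24 + 3*12 = -24 + 36 = 12)
n(a, H) = 4 (n(a, H) = (-2)² = 4)
n(-16, 19)*U(14) = 4*12 = 48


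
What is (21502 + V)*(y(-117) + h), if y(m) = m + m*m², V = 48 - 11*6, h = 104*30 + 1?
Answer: -34344515756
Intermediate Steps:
h = 3121 (h = 3120 + 1 = 3121)
V = -18 (V = 48 - 66 = -18)
y(m) = m + m³
(21502 + V)*(y(-117) + h) = (21502 - 18)*((-117 + (-117)³) + 3121) = 21484*((-117 - 1601613) + 3121) = 21484*(-1601730 + 3121) = 21484*(-1598609) = -34344515756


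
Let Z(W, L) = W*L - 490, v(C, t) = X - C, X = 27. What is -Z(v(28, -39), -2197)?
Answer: -1707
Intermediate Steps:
v(C, t) = 27 - C
Z(W, L) = -490 + L*W (Z(W, L) = L*W - 490 = -490 + L*W)
-Z(v(28, -39), -2197) = -(-490 - 2197*(27 - 1*28)) = -(-490 - 2197*(27 - 28)) = -(-490 - 2197*(-1)) = -(-490 + 2197) = -1*1707 = -1707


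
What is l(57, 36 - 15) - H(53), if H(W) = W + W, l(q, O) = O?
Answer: -85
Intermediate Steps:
H(W) = 2*W
l(57, 36 - 15) - H(53) = (36 - 15) - 2*53 = 21 - 1*106 = 21 - 106 = -85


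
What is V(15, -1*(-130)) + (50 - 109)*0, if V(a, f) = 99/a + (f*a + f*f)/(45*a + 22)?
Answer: 117251/3485 ≈ 33.644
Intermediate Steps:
V(a, f) = 99/a + (f² + a*f)/(22 + 45*a) (V(a, f) = 99/a + (a*f + f²)/(22 + 45*a) = 99/a + (f² + a*f)/(22 + 45*a))
V(15, -1*(-130)) + (50 - 109)*0 = (2178 + 4455*15 + 15*(-1*(-130))² - 1*(-130)*15²)/(15*(22 + 45*15)) + (50 - 109)*0 = (2178 + 66825 + 15*130² + 130*225)/(15*(22 + 675)) - 59*0 = (1/15)*(2178 + 66825 + 15*16900 + 29250)/697 + 0 = (1/15)*(1/697)*(2178 + 66825 + 253500 + 29250) + 0 = (1/15)*(1/697)*351753 + 0 = 117251/3485 + 0 = 117251/3485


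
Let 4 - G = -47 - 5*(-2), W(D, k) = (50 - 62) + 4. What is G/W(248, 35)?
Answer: -41/8 ≈ -5.1250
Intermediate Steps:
W(D, k) = -8 (W(D, k) = -12 + 4 = -8)
G = 41 (G = 4 - (-47 - 5*(-2)) = 4 - (-47 + 10) = 4 - 1*(-37) = 4 + 37 = 41)
G/W(248, 35) = 41/(-8) = 41*(-1/8) = -41/8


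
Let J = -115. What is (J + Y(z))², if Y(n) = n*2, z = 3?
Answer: 11881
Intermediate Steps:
Y(n) = 2*n
(J + Y(z))² = (-115 + 2*3)² = (-115 + 6)² = (-109)² = 11881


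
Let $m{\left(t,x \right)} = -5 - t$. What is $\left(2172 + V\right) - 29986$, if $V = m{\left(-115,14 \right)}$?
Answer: $-27704$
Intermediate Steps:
$V = 110$ ($V = -5 - -115 = -5 + 115 = 110$)
$\left(2172 + V\right) - 29986 = \left(2172 + 110\right) - 29986 = 2282 - 29986 = -27704$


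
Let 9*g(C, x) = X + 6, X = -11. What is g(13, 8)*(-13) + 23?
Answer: 272/9 ≈ 30.222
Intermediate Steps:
g(C, x) = -5/9 (g(C, x) = (-11 + 6)/9 = (1/9)*(-5) = -5/9)
g(13, 8)*(-13) + 23 = -5/9*(-13) + 23 = 65/9 + 23 = 272/9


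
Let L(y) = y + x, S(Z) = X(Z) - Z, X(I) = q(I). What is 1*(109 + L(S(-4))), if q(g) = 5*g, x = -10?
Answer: 83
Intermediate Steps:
X(I) = 5*I
S(Z) = 4*Z (S(Z) = 5*Z - Z = 4*Z)
L(y) = -10 + y (L(y) = y - 10 = -10 + y)
1*(109 + L(S(-4))) = 1*(109 + (-10 + 4*(-4))) = 1*(109 + (-10 - 16)) = 1*(109 - 26) = 1*83 = 83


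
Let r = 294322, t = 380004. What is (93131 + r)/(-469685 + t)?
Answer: -387453/89681 ≈ -4.3203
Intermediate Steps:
(93131 + r)/(-469685 + t) = (93131 + 294322)/(-469685 + 380004) = 387453/(-89681) = 387453*(-1/89681) = -387453/89681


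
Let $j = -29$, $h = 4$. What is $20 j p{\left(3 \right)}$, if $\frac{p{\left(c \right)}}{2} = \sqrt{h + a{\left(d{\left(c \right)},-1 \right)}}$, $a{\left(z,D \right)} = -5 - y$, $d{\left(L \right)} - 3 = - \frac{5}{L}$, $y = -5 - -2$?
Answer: $- 1160 \sqrt{2} \approx -1640.5$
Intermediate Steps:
$y = -3$ ($y = -5 + 2 = -3$)
$d{\left(L \right)} = 3 - \frac{5}{L}$
$a{\left(z,D \right)} = -2$ ($a{\left(z,D \right)} = -5 - -3 = -5 + 3 = -2$)
$p{\left(c \right)} = 2 \sqrt{2}$ ($p{\left(c \right)} = 2 \sqrt{4 - 2} = 2 \sqrt{2}$)
$20 j p{\left(3 \right)} = 20 \left(-29\right) 2 \sqrt{2} = - 580 \cdot 2 \sqrt{2} = - 1160 \sqrt{2}$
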